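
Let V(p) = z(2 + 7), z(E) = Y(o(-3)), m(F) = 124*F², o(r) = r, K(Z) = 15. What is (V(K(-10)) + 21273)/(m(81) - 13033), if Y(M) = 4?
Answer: 21277/800531 ≈ 0.026579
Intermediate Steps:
z(E) = 4
V(p) = 4
(V(K(-10)) + 21273)/(m(81) - 13033) = (4 + 21273)/(124*81² - 13033) = 21277/(124*6561 - 13033) = 21277/(813564 - 13033) = 21277/800531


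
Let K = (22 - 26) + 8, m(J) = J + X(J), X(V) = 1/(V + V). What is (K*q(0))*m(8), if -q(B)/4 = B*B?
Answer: 0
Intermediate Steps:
X(V) = 1/(2*V)
m(J) = J + 1/(2*J)
q(B) = -4*B² (q(B) = -4*B*B = -4*B²)
K = 4 (K = -4 + 8 = 4)
(K*q(0))*m(8) = (4*(-4*0²))*(8 + (½)/8) = (4*(-4*0))*(8 + (½)*(⅛)) = (4*0)*(8 + 1/16) = 0*(129/16) = 0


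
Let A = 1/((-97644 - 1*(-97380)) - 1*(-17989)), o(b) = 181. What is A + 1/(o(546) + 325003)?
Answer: 342909/5763886400 ≈ 5.9493e-5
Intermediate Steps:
A = 1/17725 (A = 1/((-97644 + 97380) + 17989) = 1/(-264 + 17989) = 1/17725 ≈ 5.6417e-5)
A + 1/(o(546) + 325003) = 1/17725 + 1/(181 + 325003) = 1/17725 + 1/325184 = 342909/5763886400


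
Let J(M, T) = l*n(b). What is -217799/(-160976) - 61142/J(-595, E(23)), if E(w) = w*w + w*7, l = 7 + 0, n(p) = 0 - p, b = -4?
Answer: -2459074055/1126832 ≈ -2182.3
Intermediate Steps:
n(p) = -p
l = 7
E(w) = w² + 7*w
J(M, T) = 28 (J(M, T) = 7*(-1*(-4)) = 7*4 = 28)
-217799/(-160976) - 61142/J(-595, E(23)) = -217799/(-160976) - 61142/28 = -217799*(-1/160976) - 61142*1/28 = 217799/160976 - 30571/14 = -2459074055/1126832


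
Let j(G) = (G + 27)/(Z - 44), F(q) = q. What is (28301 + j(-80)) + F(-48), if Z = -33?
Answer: 2175534/77 ≈ 28254.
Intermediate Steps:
j(G) = -27/77 - G/77 (j(G) = (G + 27)/(-33 - 44) = (27 + G)/(-77) = (27 + G)*(-1/77) = -27/77 - G/77)
(28301 + j(-80)) + F(-48) = (28301 + (-27/77 - 1/77*(-80))) - 48 = (28301 + (-27/77 + 80/77)) - 48 = (28301 + 53/77) - 48 = 2179230/77 - 48 = 2175534/77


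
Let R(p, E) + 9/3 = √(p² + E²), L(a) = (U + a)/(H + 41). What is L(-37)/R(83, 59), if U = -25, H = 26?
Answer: -186/694187 - 62*√10370/694187 ≈ -0.0093630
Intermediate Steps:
L(a) = -25/67 + a/67 (L(a) = (-25 + a)/(26 + 41) = (-25 + a)/67 = (-25 + a)*(1/67) = -25/67 + a/67)
R(p, E) = -3 + √(E² + p²) (R(p, E) = -3 + √(p² + E²) = -3 + √(E² + p²))
L(-37)/R(83, 59) = (-25/67 + (1/67)*(-37))/(-3 + √(59² + 83²)) = (-25/67 - 37/67)/(-3 + √(3481 + 6889)) = -62/(67*(-3 + √10370))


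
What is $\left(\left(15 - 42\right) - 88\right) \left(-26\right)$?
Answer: $2990$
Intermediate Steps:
$\left(\left(15 - 42\right) - 88\right) \left(-26\right) = \left(-27 - 88\right) \left(-26\right) = \left(-115\right) \left(-26\right) = 2990$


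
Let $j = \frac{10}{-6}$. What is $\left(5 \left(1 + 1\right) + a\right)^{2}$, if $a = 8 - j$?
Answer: $\frac{3481}{9} \approx 386.78$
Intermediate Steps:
$j = - \frac{5}{3}$ ($j = 10 \left(- \frac{1}{6}\right) = - \frac{5}{3} \approx -1.6667$)
$a = \frac{29}{3}$ ($a = 8 - - \frac{5}{3} = 8 + \frac{5}{3} = \frac{29}{3} \approx 9.6667$)
$\left(5 \left(1 + 1\right) + a\right)^{2} = \left(5 \left(1 + 1\right) + \frac{29}{3}\right)^{2} = \left(5 \cdot 2 + \frac{29}{3}\right)^{2} = \left(10 + \frac{29}{3}\right)^{2} = \left(\frac{59}{3}\right)^{2} = \frac{3481}{9}$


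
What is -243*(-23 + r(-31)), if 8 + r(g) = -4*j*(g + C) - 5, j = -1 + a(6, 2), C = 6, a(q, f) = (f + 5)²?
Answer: -1157652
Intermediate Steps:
a(q, f) = (5 + f)²
j = 48 (j = -1 + (5 + 2)² = -1 + 7² = -1 + 49 = 48)
r(g) = -1165 - 192*g (r(g) = -8 + (-192*(g + 6) - 5) = -8 + (-192*(6 + g) - 5) = -8 + (-4*(288 + 48*g) - 5) = -8 + ((-1152 - 192*g) - 5) = -8 + (-1157 - 192*g) = -1165 - 192*g)
-243*(-23 + r(-31)) = -243*(-23 + (-1165 - 192*(-31))) = -243*(-23 + (-1165 + 5952)) = -243*(-23 + 4787) = -243*4764 = -1157652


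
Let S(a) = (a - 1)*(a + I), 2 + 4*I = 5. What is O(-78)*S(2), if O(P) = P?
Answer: -429/2 ≈ -214.50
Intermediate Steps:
I = ¾ (I = -½ + (¼)*5 = -½ + 5/4 = ¾ ≈ 0.75000)
S(a) = (-1 + a)*(¾ + a) (S(a) = (a - 1)*(a + ¾) = (-1 + a)*(¾ + a))
O(-78)*S(2) = -78*(-¾ + 2² - ¼*2) = -78*(-¾ + 4 - ½) = -78*11/4 = -429/2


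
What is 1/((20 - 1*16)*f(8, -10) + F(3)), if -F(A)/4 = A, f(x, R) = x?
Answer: 1/20 ≈ 0.050000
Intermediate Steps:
F(A) = -4*A
1/((20 - 1*16)*f(8, -10) + F(3)) = 1/((20 - 1*16)*8 - 4*3) = 1/((20 - 16)*8 - 12) = 1/(4*8 - 12) = 1/(32 - 12) = 1/20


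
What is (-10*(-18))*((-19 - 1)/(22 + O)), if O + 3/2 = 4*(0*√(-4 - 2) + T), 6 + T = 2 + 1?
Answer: -7200/17 ≈ -423.53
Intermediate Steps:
T = -3 (T = -6 + (2 + 1) = -6 + 3 = -3)
O = -27/2 (O = -3/2 + 4*(0*√(-4 - 2) - 3) = -3/2 + 4*(0*√(-6) - 3) = -3/2 + 4*(0*(I*√6) - 3) = -3/2 + 4*(0 - 3) = -3/2 + 4*(-3) = -3/2 - 12 = -27/2 ≈ -13.500)
(-10*(-18))*((-19 - 1)/(22 + O)) = (-10*(-18))*((-19 - 1)/(22 - 27/2)) = 180*(-20/17/2) = 180*(-20*2/17) = 180*(-40/17) = -7200/17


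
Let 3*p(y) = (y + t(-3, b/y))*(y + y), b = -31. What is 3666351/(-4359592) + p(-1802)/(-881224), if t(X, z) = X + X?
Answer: -4762483807477/1440666412728 ≈ -3.3058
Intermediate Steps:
t(X, z) = 2*X
p(y) = 2*y*(-6 + y)/3 (p(y) = ((y + 2*(-3))*(y + y))/3 = ((y - 6)*(2*y))/3 = ((-6 + y)*(2*y))/3 = (2*y*(-6 + y))/3 = 2*y*(-6 + y)/3)
3666351/(-4359592) + p(-1802)/(-881224) = 3666351/(-4359592) + ((⅔)*(-1802)*(-6 - 1802))/(-881224) = 3666351*(-1/4359592) + ((⅔)*(-1802)*(-1808))*(-1/881224) = -3666351/4359592 + (6516032/3)*(-1/881224) = -3666351/4359592 - 814504/330459 = -4762483807477/1440666412728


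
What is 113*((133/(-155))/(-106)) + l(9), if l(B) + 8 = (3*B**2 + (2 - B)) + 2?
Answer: 3793929/16430 ≈ 230.91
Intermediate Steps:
l(B) = -4 - B + 3*B**2 (l(B) = -8 + ((3*B**2 + (2 - B)) + 2) = -8 + ((2 - B + 3*B**2) + 2) = -8 + (4 - B + 3*B**2) = -4 - B + 3*B**2)
113*((133/(-155))/(-106)) + l(9) = 113*((133/(-155))/(-106)) + (-4 - 1*9 + 3*9**2) = 113*((133*(-1/155))*(-1/106)) + (-4 - 9 + 3*81) = 113*(-133/155*(-1/106)) + (-4 - 9 + 243) = 113*(133/16430) + 230 = 15029/16430 + 230 = 3793929/16430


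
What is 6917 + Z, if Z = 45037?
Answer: 51954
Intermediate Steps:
6917 + Z = 6917 + 45037 = 51954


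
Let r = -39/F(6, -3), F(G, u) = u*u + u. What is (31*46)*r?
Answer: -9269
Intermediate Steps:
F(G, u) = u + u² (F(G, u) = u² + u = u + u²)
r = -13/2 (r = -39*(-1/(3*(1 - 3))) = -39/((-3*(-2))) = -39/6 = -39*⅙ = -13/2 ≈ -6.5000)
(31*46)*r = (31*46)*(-13/2) = 1426*(-13/2) = -9269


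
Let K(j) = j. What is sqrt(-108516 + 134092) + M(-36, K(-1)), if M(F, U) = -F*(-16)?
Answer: -576 + 2*sqrt(6394) ≈ -416.08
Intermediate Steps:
M(F, U) = 16*F (M(F, U) = -(-16)*F = 16*F)
sqrt(-108516 + 134092) + M(-36, K(-1)) = sqrt(-108516 + 134092) + 16*(-36) = sqrt(25576) - 576 = 2*sqrt(6394) - 576 = -576 + 2*sqrt(6394)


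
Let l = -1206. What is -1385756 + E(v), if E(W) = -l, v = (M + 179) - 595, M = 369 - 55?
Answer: -1384550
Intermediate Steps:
M = 314
v = -102 (v = (314 + 179) - 595 = 493 - 595 = -102)
E(W) = 1206 (E(W) = -1*(-1206) = 1206)
-1385756 + E(v) = -1385756 + 1206 = -1384550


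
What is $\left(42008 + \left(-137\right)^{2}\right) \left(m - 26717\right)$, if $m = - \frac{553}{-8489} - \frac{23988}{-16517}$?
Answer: $- \frac{227661705160781976}{140212813} \approx -1.6237 \cdot 10^{9}$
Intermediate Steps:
$m = \frac{212768033}{140212813}$ ($m = \left(-553\right) \left(- \frac{1}{8489}\right) - - \frac{23988}{16517} = \frac{553}{8489} + \frac{23988}{16517} = \frac{212768033}{140212813} \approx 1.5175$)
$\left(42008 + \left(-137\right)^{2}\right) \left(m - 26717\right) = \left(42008 + \left(-137\right)^{2}\right) \left(\frac{212768033}{140212813} - 26717\right) = \left(42008 + 18769\right) \left(- \frac{3745852956888}{140212813}\right) = 60777 \left(- \frac{3745852956888}{140212813}\right) = - \frac{227661705160781976}{140212813}$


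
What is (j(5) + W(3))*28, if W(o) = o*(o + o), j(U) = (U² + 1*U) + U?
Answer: 1484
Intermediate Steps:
j(U) = U² + 2*U (j(U) = (U² + U) + U = (U + U²) + U = U² + 2*U)
W(o) = 2*o² (W(o) = o*(2*o) = 2*o²)
(j(5) + W(3))*28 = (5*(2 + 5) + 2*3²)*28 = (5*7 + 2*9)*28 = (35 + 18)*28 = 53*28 = 1484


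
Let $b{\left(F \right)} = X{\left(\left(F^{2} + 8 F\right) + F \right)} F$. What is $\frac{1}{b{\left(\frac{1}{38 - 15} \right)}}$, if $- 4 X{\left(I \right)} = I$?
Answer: $- \frac{12167}{52} \approx -233.98$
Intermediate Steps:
$X{\left(I \right)} = - \frac{I}{4}$
$b{\left(F \right)} = F \left(- \frac{9 F}{4} - \frac{F^{2}}{4}\right)$ ($b{\left(F \right)} = - \frac{\left(F^{2} + 8 F\right) + F}{4} F = - \frac{F^{2} + 9 F}{4} F = \left(- \frac{9 F}{4} - \frac{F^{2}}{4}\right) F = F \left(- \frac{9 F}{4} - \frac{F^{2}}{4}\right)$)
$\frac{1}{b{\left(\frac{1}{38 - 15} \right)}} = \frac{1}{\frac{1}{4} \left(\frac{1}{38 - 15}\right)^{2} \left(-9 - \frac{1}{38 - 15}\right)} = \frac{1}{\frac{1}{4} \left(\frac{1}{23}\right)^{2} \left(-9 - \frac{1}{23}\right)} = \frac{1}{\frac{1}{4} \cdot \frac{1}{529} \left(-9 - \frac{1}{23}\right)} = \frac{1}{\frac{1}{4} \cdot \frac{1}{529} \left(- \frac{208}{23}\right)} = \frac{1}{- \frac{52}{12167}} = - \frac{12167}{52}$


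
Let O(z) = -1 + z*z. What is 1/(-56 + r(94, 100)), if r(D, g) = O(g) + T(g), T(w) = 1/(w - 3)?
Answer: 97/964472 ≈ 0.00010057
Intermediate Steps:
O(z) = -1 + z²
T(w) = 1/(-3 + w)
r(D, g) = -1 + g² + 1/(-3 + g) (r(D, g) = (-1 + g²) + 1/(-3 + g) = -1 + g² + 1/(-3 + g))
1/(-56 + r(94, 100)) = 1/(-56 + (1 + (-1 + 100²)*(-3 + 100))/(-3 + 100)) = 1/(-56 + (1 + (-1 + 10000)*97)/97) = 1/(-56 + (1 + 9999*97)/97) = 1/(-56 + (1 + 969903)/97) = 1/(-56 + (1/97)*969904) = 1/(-56 + 969904/97) = 1/(964472/97) = 97/964472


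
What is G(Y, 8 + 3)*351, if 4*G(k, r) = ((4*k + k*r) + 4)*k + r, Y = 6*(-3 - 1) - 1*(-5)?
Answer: 938925/2 ≈ 4.6946e+5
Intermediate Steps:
Y = -19 (Y = 6*(-4) + 5 = -24 + 5 = -19)
G(k, r) = r/4 + k*(4 + 4*k + k*r)/4 (G(k, r) = (((4*k + k*r) + 4)*k + r)/4 = ((4 + 4*k + k*r)*k + r)/4 = (k*(4 + 4*k + k*r) + r)/4 = (r + k*(4 + 4*k + k*r))/4 = r/4 + k*(4 + 4*k + k*r)/4)
G(Y, 8 + 3)*351 = (-19 + (-19)² + (8 + 3)/4 + (¼)*(8 + 3)*(-19)²)*351 = (-19 + 361 + (¼)*11 + (¼)*11*361)*351 = (-19 + 361 + 11/4 + 3971/4)*351 = (2675/2)*351 = 938925/2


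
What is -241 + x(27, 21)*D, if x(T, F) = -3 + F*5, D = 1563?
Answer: 159185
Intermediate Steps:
x(T, F) = -3 + 5*F
-241 + x(27, 21)*D = -241 + (-3 + 5*21)*1563 = -241 + (-3 + 105)*1563 = -241 + 102*1563 = -241 + 159426 = 159185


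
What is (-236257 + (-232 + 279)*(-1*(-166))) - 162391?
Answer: -390846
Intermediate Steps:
(-236257 + (-232 + 279)*(-1*(-166))) - 162391 = (-236257 + 47*166) - 162391 = (-236257 + 7802) - 162391 = -228455 - 162391 = -390846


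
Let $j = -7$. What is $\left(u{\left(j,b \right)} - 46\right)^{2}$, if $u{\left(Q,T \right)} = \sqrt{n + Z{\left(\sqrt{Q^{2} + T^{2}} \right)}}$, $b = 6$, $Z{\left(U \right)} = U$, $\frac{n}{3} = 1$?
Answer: $\left(46 - \sqrt{3 + \sqrt{85}}\right)^{2} \approx 1806.6$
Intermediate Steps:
$n = 3$ ($n = 3 \cdot 1 = 3$)
$u{\left(Q,T \right)} = \sqrt{3 + \sqrt{Q^{2} + T^{2}}}$
$\left(u{\left(j,b \right)} - 46\right)^{2} = \left(\sqrt{3 + \sqrt{\left(-7\right)^{2} + 6^{2}}} - 46\right)^{2} = \left(\sqrt{3 + \sqrt{49 + 36}} - 46\right)^{2} = \left(\sqrt{3 + \sqrt{85}} - 46\right)^{2} = \left(-46 + \sqrt{3 + \sqrt{85}}\right)^{2}$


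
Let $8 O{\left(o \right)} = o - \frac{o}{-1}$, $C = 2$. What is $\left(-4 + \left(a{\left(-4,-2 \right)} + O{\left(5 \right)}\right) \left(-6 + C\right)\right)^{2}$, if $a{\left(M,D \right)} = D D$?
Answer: $625$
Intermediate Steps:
$a{\left(M,D \right)} = D^{2}$
$O{\left(o \right)} = \frac{o}{4}$ ($O{\left(o \right)} = \frac{o - \frac{o}{-1}}{8} = \frac{o - o \left(-1\right)}{8} = \frac{o - - o}{8} = \frac{o + o}{8} = \frac{2 o}{8} = \frac{o}{4}$)
$\left(-4 + \left(a{\left(-4,-2 \right)} + O{\left(5 \right)}\right) \left(-6 + C\right)\right)^{2} = \left(-4 + \left(\left(-2\right)^{2} + \frac{1}{4} \cdot 5\right) \left(-6 + 2\right)\right)^{2} = \left(-4 + \left(4 + \frac{5}{4}\right) \left(-4\right)\right)^{2} = \left(-4 + \frac{21}{4} \left(-4\right)\right)^{2} = \left(-4 - 21\right)^{2} = \left(-25\right)^{2} = 625$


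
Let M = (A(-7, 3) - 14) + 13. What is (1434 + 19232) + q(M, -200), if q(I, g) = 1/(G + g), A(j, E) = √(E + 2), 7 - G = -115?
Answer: 1611947/78 ≈ 20666.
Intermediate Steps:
G = 122 (G = 7 - 1*(-115) = 7 + 115 = 122)
A(j, E) = √(2 + E)
M = -1 + √5 (M = (√(2 + 3) - 14) + 13 = (√5 - 14) + 13 = (-14 + √5) + 13 = -1 + √5 ≈ 1.2361)
q(I, g) = 1/(122 + g)
(1434 + 19232) + q(M, -200) = (1434 + 19232) + 1/(122 - 200) = 20666 + 1/(-78) = 20666 - 1/78 = 1611947/78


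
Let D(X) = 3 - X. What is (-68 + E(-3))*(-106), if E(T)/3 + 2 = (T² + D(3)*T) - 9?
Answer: 7844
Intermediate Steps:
E(T) = -33 + 3*T² (E(T) = -6 + 3*((T² + (3 - 1*3)*T) - 9) = -6 + 3*((T² + (3 - 3)*T) - 9) = -6 + 3*((T² + 0*T) - 9) = -6 + 3*((T² + 0) - 9) = -6 + 3*(T² - 9) = -6 + 3*(-9 + T²) = -6 + (-27 + 3*T²) = -33 + 3*T²)
(-68 + E(-3))*(-106) = (-68 + (-33 + 3*(-3)²))*(-106) = (-68 + (-33 + 3*9))*(-106) = (-68 + (-33 + 27))*(-106) = (-68 - 6)*(-106) = -74*(-106) = 7844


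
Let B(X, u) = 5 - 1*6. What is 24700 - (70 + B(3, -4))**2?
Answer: 19939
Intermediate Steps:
B(X, u) = -1 (B(X, u) = 5 - 6 = -1)
24700 - (70 + B(3, -4))**2 = 24700 - (70 - 1)**2 = 24700 - 1*69**2 = 24700 - 1*4761 = 24700 - 4761 = 19939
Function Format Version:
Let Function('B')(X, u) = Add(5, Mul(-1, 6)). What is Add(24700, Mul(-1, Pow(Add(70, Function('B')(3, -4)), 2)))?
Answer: 19939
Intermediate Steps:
Function('B')(X, u) = -1 (Function('B')(X, u) = Add(5, -6) = -1)
Add(24700, Mul(-1, Pow(Add(70, Function('B')(3, -4)), 2))) = Add(24700, Mul(-1, Pow(Add(70, -1), 2))) = Add(24700, Mul(-1, Pow(69, 2))) = Add(24700, Mul(-1, 4761)) = Add(24700, -4761) = 19939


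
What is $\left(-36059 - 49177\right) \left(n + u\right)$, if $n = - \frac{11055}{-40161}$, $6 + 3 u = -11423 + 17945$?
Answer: $- \frac{225334918524}{1217} \approx -1.8516 \cdot 10^{8}$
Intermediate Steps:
$u = 2172$ ($u = -2 + \frac{-11423 + 17945}{3} = -2 + \frac{1}{3} \cdot 6522 = -2 + 2174 = 2172$)
$n = \frac{335}{1217}$ ($n = \left(-11055\right) \left(- \frac{1}{40161}\right) = \frac{335}{1217} \approx 0.27527$)
$\left(-36059 - 49177\right) \left(n + u\right) = \left(-36059 - 49177\right) \left(\frac{335}{1217} + 2172\right) = \left(-85236\right) \frac{2643659}{1217} = - \frac{225334918524}{1217}$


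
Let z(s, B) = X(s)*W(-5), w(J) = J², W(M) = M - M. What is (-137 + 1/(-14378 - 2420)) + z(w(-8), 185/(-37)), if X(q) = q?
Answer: -2301327/16798 ≈ -137.00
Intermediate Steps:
W(M) = 0
z(s, B) = 0 (z(s, B) = s*0 = 0)
(-137 + 1/(-14378 - 2420)) + z(w(-8), 185/(-37)) = (-137 + 1/(-14378 - 2420)) + 0 = (-137 + 1/(-16798)) + 0 = (-137 - 1/16798) + 0 = -2301327/16798 + 0 = -2301327/16798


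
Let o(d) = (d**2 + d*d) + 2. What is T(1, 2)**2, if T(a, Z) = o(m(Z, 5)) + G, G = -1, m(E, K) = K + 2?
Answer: 9801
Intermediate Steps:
m(E, K) = 2 + K
o(d) = 2 + 2*d**2 (o(d) = (d**2 + d**2) + 2 = 2*d**2 + 2 = 2 + 2*d**2)
T(a, Z) = 99 (T(a, Z) = (2 + 2*(2 + 5)**2) - 1 = (2 + 2*7**2) - 1 = (2 + 2*49) - 1 = (2 + 98) - 1 = 100 - 1 = 99)
T(1, 2)**2 = 99**2 = 9801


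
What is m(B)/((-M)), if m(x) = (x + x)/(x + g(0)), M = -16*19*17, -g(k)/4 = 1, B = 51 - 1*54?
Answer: 3/18088 ≈ 0.00016586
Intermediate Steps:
B = -3 (B = 51 - 54 = -3)
g(k) = -4 (g(k) = -4*1 = -4)
M = -5168 (M = -304*17 = -5168)
m(x) = 2*x/(-4 + x) (m(x) = (x + x)/(x - 4) = (2*x)/(-4 + x) = 2*x/(-4 + x))
m(B)/((-M)) = (2*(-3)/(-4 - 3))/((-1*(-5168))) = (2*(-3)/(-7))/5168 = (2*(-3)*(-⅐))*(1/5168) = (6/7)*(1/5168) = 3/18088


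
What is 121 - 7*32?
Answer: -103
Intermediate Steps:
121 - 7*32 = 121 - 224 = -103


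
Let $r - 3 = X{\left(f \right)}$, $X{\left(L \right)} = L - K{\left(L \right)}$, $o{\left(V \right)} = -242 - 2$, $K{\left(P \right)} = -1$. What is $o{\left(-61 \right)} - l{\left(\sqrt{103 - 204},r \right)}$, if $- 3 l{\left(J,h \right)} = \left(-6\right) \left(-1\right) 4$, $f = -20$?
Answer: $-236$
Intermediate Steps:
$o{\left(V \right)} = -244$ ($o{\left(V \right)} = -242 - 2 = -244$)
$X{\left(L \right)} = 1 + L$ ($X{\left(L \right)} = L - -1 = L + 1 = 1 + L$)
$r = -16$ ($r = 3 + \left(1 - 20\right) = 3 - 19 = -16$)
$l{\left(J,h \right)} = -8$ ($l{\left(J,h \right)} = - \frac{\left(-6\right) \left(-1\right) 4}{3} = - \frac{6 \cdot 4}{3} = \left(- \frac{1}{3}\right) 24 = -8$)
$o{\left(-61 \right)} - l{\left(\sqrt{103 - 204},r \right)} = -244 - -8 = -244 + 8 = -236$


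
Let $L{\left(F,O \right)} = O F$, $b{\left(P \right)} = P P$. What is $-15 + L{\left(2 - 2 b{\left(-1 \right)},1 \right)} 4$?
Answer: $-15$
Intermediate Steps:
$b{\left(P \right)} = P^{2}$
$L{\left(F,O \right)} = F O$
$-15 + L{\left(2 - 2 b{\left(-1 \right)},1 \right)} 4 = -15 + \left(2 - 2 \left(-1\right)^{2}\right) 1 \cdot 4 = -15 + \left(2 - 2\right) 1 \cdot 4 = -15 + 0 \cdot 1 \cdot 4 = -15 + 0 \cdot 4 = -15 + 0 = -15$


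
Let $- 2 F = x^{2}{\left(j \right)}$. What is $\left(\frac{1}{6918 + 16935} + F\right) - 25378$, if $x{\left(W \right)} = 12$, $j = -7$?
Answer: $- \frac{607058849}{23853} \approx -25450.0$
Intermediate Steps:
$F = -72$ ($F = - \frac{12^{2}}{2} = \left(- \frac{1}{2}\right) 144 = -72$)
$\left(\frac{1}{6918 + 16935} + F\right) - 25378 = \left(\frac{1}{6918 + 16935} - 72\right) - 25378 = \left(\frac{1}{23853} - 72\right) - 25378 = - \frac{1717415}{23853} - 25378 = - \frac{607058849}{23853}$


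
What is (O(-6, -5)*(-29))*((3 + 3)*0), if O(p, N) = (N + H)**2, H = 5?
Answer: 0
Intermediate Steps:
O(p, N) = (5 + N)**2 (O(p, N) = (N + 5)**2 = (5 + N)**2)
(O(-6, -5)*(-29))*((3 + 3)*0) = ((5 - 5)**2*(-29))*((3 + 3)*0) = (0**2*(-29))*(6*0) = (0*(-29))*0 = 0*0 = 0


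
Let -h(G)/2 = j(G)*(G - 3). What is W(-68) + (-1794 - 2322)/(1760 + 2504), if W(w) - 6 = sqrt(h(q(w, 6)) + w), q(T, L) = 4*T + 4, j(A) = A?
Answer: 5367/1066 + 2*I*sqrt(36331) ≈ 5.0347 + 381.21*I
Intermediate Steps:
q(T, L) = 4 + 4*T
h(G) = -2*G*(-3 + G) (h(G) = -2*G*(G - 3) = -2*G*(-3 + G))
W(w) = 6 + sqrt(w + 2*(-1 - 4*w)*(4 + 4*w)) (W(w) = 6 + sqrt(2*(4 + 4*w)*(3 - (4 + 4*w)) + w) = 6 + sqrt(2*(4 + 4*w)*(3 + (-4 - 4*w)) + w) = 6 + sqrt(2*(4 + 4*w)*(-1 - 4*w) + w) = 6 + sqrt(2*(-1 - 4*w)*(4 + 4*w) + w) = 6 + sqrt(w + 2*(-1 - 4*w)*(4 + 4*w)))
W(-68) + (-1794 - 2322)/(1760 + 2504) = (6 + sqrt(-68 - 8*(1 - 68)*(1 + 4*(-68)))) + (-1794 - 2322)/(1760 + 2504) = (6 + sqrt(-68 - 8*(-67)*(1 - 272))) - 4116/4264 = (6 + sqrt(-68 - 8*(-67)*(-271))) - 4116*1/4264 = (6 + sqrt(-68 - 145256)) - 1029/1066 = (6 + sqrt(-145324)) - 1029/1066 = (6 + 2*I*sqrt(36331)) - 1029/1066 = 5367/1066 + 2*I*sqrt(36331)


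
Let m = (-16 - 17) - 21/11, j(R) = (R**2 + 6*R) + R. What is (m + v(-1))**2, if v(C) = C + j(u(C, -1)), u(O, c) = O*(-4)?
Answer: 7921/121 ≈ 65.463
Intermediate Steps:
u(O, c) = -4*O
j(R) = R**2 + 7*R
v(C) = C - 4*C*(7 - 4*C) (v(C) = C + (-4*C)*(7 - 4*C) = C - 4*C*(7 - 4*C))
m = -384/11 (m = -33 - 21*1/11 = -33 - 21/11 = -384/11 ≈ -34.909)
(m + v(-1))**2 = (-384/11 - (-27 + 16*(-1)))**2 = (-384/11 - (-27 - 16))**2 = (-384/11 - 1*(-43))**2 = (-384/11 + 43)**2 = (89/11)**2 = 7921/121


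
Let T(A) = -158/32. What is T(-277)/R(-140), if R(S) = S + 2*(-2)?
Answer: 79/2304 ≈ 0.034288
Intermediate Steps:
T(A) = -79/16 (T(A) = -158*1/32 = -79/16)
R(S) = -4 + S (R(S) = S - 4 = -4 + S)
T(-277)/R(-140) = -79/(16*(-4 - 140)) = -79/16/(-144) = -79/16*(-1/144) = 79/2304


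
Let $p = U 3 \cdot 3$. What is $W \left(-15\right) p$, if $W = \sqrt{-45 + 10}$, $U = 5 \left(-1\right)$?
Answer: $675 i \sqrt{35} \approx 3993.4 i$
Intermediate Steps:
$U = -5$
$W = i \sqrt{35}$ ($W = \sqrt{-35} = i \sqrt{35} \approx 5.9161 i$)
$p = -45$ ($p = \left(-5\right) 3 \cdot 3 = \left(-15\right) 3 = -45$)
$W \left(-15\right) p = i \sqrt{35} \left(-15\right) \left(-45\right) = - 15 i \sqrt{35} \left(-45\right) = 675 i \sqrt{35}$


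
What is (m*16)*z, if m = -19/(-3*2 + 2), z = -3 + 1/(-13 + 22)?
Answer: -1976/9 ≈ -219.56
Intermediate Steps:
z = -26/9 (z = -3 + 1/9 = -3 + ⅑ = -26/9 ≈ -2.8889)
m = 19/4 (m = -19/(-6 + 2) = -19/(-4) = -19*(-¼) = 19/4 ≈ 4.7500)
(m*16)*z = ((19/4)*16)*(-26/9) = 76*(-26/9) = -1976/9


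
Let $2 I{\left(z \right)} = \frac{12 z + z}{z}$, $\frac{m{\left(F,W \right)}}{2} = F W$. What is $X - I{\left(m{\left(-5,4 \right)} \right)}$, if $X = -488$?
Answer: $- \frac{989}{2} \approx -494.5$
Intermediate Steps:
$m{\left(F,W \right)} = 2 F W$
$I{\left(z \right)} = \frac{13}{2}$ ($I{\left(z \right)} = \frac{\left(12 z + z\right) \frac{1}{z}}{2} = \frac{13 z \frac{1}{z}}{2} = \frac{1}{2} \cdot 13 = \frac{13}{2}$)
$X - I{\left(m{\left(-5,4 \right)} \right)} = -488 - \frac{13}{2} = - \frac{989}{2}$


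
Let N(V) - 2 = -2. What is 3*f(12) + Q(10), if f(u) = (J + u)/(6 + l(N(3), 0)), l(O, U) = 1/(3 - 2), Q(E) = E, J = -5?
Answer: 13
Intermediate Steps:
N(V) = 0 (N(V) = 2 - 2 = 0)
l(O, U) = 1 (l(O, U) = 1/1 = 1)
f(u) = -5/7 + u/7 (f(u) = (-5 + u)/(6 + 1) = (-5 + u)/7 = (-5 + u)*(⅐) = -5/7 + u/7)
3*f(12) + Q(10) = 3*(-5/7 + (⅐)*12) + 10 = 3*(-5/7 + 12/7) + 10 = 3*1 + 10 = 3 + 10 = 13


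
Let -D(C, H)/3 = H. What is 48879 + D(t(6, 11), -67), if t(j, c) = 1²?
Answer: 49080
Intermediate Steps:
t(j, c) = 1
D(C, H) = -3*H
48879 + D(t(6, 11), -67) = 48879 - 3*(-67) = 48879 + 201 = 49080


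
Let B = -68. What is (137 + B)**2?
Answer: 4761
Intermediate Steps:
(137 + B)**2 = (137 - 68)**2 = 69**2 = 4761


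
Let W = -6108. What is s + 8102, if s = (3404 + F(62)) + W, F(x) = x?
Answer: 5460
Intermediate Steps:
s = -2642 (s = (3404 + 62) - 6108 = 3466 - 6108 = -2642)
s + 8102 = -2642 + 8102 = 5460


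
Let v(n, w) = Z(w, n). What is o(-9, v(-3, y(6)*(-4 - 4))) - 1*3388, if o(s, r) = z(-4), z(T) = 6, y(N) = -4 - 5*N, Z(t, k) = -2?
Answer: -3382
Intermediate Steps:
v(n, w) = -2
o(s, r) = 6
o(-9, v(-3, y(6)*(-4 - 4))) - 1*3388 = 6 - 1*3388 = 6 - 3388 = -3382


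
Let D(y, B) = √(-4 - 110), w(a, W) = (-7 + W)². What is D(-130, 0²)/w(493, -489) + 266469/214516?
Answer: 266469/214516 + I*√114/246016 ≈ 1.2422 + 4.34e-5*I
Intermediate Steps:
D(y, B) = I*√114 (D(y, B) = √(-114) = I*√114)
D(-130, 0²)/w(493, -489) + 266469/214516 = (I*√114)/((-7 - 489)²) + 266469/214516 = (I*√114)/((-496)²) + 266469*(1/214516) = (I*√114)/246016 + 266469/214516 = (I*√114)*(1/246016) + 266469/214516 = I*√114/246016 + 266469/214516 = 266469/214516 + I*√114/246016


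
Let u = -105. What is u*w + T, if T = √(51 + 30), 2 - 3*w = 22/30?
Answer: -106/3 ≈ -35.333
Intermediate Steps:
w = 19/45 (w = ⅔ - 22/(3*30) = ⅔ - ⅓*11/15 = ⅔ - 11/45 = 19/45 ≈ 0.42222)
T = 9 (T = √81 = 9)
u*w + T = -105*19/45 + 9 = -133/3 + 9 = -106/3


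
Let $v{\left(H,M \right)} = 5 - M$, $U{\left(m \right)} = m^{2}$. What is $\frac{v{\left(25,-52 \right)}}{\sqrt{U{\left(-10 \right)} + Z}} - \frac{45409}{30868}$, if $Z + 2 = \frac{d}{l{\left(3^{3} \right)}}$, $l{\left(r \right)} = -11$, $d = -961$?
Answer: $- \frac{45409}{30868} + \frac{57 \sqrt{22429}}{2039} \approx 2.7155$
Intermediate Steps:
$Z = \frac{939}{11}$ ($Z = -2 - \frac{961}{-11} = -2 - - \frac{961}{11} = -2 + \frac{961}{11} = \frac{939}{11} \approx 85.364$)
$\frac{v{\left(25,-52 \right)}}{\sqrt{U{\left(-10 \right)} + Z}} - \frac{45409}{30868} = \frac{5 - -52}{\sqrt{\left(-10\right)^{2} + \frac{939}{11}}} - \frac{45409}{30868} = \frac{5 + 52}{\sqrt{100 + \frac{939}{11}}} - \frac{45409}{30868} = \frac{57}{\sqrt{\frac{2039}{11}}} - \frac{45409}{30868} = \frac{57}{\frac{1}{11} \sqrt{22429}} - \frac{45409}{30868} = 57 \frac{\sqrt{22429}}{2039} - \frac{45409}{30868} = \frac{57 \sqrt{22429}}{2039} - \frac{45409}{30868} = - \frac{45409}{30868} + \frac{57 \sqrt{22429}}{2039}$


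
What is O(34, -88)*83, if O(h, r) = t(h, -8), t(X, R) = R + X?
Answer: 2158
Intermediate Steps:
O(h, r) = -8 + h
O(34, -88)*83 = (-8 + 34)*83 = 26*83 = 2158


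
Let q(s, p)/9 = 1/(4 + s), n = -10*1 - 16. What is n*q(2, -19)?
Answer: -39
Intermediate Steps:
n = -26 (n = -10 - 16 = -26)
q(s, p) = 9/(4 + s)
n*q(2, -19) = -234/(4 + 2) = -234/6 = -26*3/2 = -39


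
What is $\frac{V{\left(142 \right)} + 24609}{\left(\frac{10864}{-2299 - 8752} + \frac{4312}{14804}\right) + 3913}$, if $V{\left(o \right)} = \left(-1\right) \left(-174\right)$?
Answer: $\frac{1013618529033}{160012430977} \approx 6.3346$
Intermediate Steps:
$V{\left(o \right)} = 174$
$\frac{V{\left(142 \right)} + 24609}{\left(\frac{10864}{-2299 - 8752} + \frac{4312}{14804}\right) + 3913} = \frac{174 + 24609}{\left(\frac{10864}{-2299 - 8752} + \frac{4312}{14804}\right) + 3913} = \frac{24783}{\left(\frac{10864}{-2299 - 8752} + 4312 \cdot \frac{1}{14804}\right) + 3913} = \frac{24783}{\left(\frac{10864}{-11051} + \frac{1078}{3701}\right) + 3913} = \frac{24783}{\left(10864 \left(- \frac{1}{11051}\right) + \frac{1078}{3701}\right) + 3913} = \frac{24783}{\left(- \frac{10864}{11051} + \frac{1078}{3701}\right) + 3913} = \frac{24783}{- \frac{28294686}{40899751} + 3913} = \frac{24783}{\frac{160012430977}{40899751}} = 24783 \cdot \frac{40899751}{160012430977} = \frac{1013618529033}{160012430977}$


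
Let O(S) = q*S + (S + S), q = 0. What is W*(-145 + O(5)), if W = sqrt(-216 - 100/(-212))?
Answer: -135*I*sqrt(605419)/53 ≈ -1981.9*I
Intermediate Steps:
O(S) = 2*S (O(S) = 0*S + (S + S) = 0 + 2*S = 2*S)
W = I*sqrt(605419)/53 (W = sqrt(-216 - 100*(-1/212)) = sqrt(-216 + 25/53) = sqrt(-11423/53) = I*sqrt(605419)/53 ≈ 14.681*I)
W*(-145 + O(5)) = (I*sqrt(605419)/53)*(-145 + 2*5) = (I*sqrt(605419)/53)*(-145 + 10) = (I*sqrt(605419)/53)*(-135) = -135*I*sqrt(605419)/53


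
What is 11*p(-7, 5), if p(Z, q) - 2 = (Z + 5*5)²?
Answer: 3586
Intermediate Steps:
p(Z, q) = 2 + (25 + Z)² (p(Z, q) = 2 + (Z + 5*5)² = 2 + (Z + 25)² = 2 + (25 + Z)²)
11*p(-7, 5) = 11*(2 + (25 - 7)²) = 11*(2 + 18²) = 11*(2 + 324) = 11*326 = 3586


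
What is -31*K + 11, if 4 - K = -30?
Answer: -1043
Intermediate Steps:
K = 34 (K = 4 - 1*(-30) = 4 + 30 = 34)
-31*K + 11 = -31*34 + 11 = -1054 + 11 = -1043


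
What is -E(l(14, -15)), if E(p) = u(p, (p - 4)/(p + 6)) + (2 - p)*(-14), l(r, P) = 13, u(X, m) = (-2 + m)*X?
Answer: -2549/19 ≈ -134.16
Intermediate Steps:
u(X, m) = X*(-2 + m)
E(p) = -28 + 14*p + p*(-2 + (-4 + p)/(6 + p)) (E(p) = p*(-2 + (p - 4)/(p + 6)) + (2 - p)*(-14) = p*(-2 + (-4 + p)/(6 + p)) + (-28 + 14*p) = -28 + 14*p + p*(-2 + (-4 + p)/(6 + p)))
-E(l(14, -15)) = -(-168 + 13*13**2 + 40*13)/(6 + 13) = -(-168 + 13*169 + 520)/19 = -(-168 + 2197 + 520)/19 = -2549/19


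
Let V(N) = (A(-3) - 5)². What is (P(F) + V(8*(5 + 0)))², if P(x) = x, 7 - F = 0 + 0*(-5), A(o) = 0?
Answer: 1024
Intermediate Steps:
F = 7 (F = 7 - (0 + 0*(-5)) = 7 - (0 + 0) = 7 - 1*0 = 7 + 0 = 7)
V(N) = 25 (V(N) = (0 - 5)² = (-5)² = 25)
(P(F) + V(8*(5 + 0)))² = (7 + 25)² = 32² = 1024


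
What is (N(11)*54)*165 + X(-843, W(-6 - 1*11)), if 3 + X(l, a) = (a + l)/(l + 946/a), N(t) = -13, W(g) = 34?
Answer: -1605199961/13858 ≈ -1.1583e+5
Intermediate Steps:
X(l, a) = -3 + (a + l)/(l + 946/a)
(N(11)*54)*165 + X(-843, W(-6 - 1*11)) = -13*54*165 + (-2838 + 34**2 - 2*34*(-843))/(946 + 34*(-843)) = -702*165 + (-2838 + 1156 + 57324)/(946 - 28662) = -115830 + 55642/(-27716) = -115830 - 1/27716*55642 = -115830 - 27821/13858 = -1605199961/13858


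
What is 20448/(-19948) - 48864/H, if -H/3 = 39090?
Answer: -59299912/97470915 ≈ -0.60839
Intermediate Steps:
H = -117270 (H = -3*39090 = -117270)
20448/(-19948) - 48864/H = 20448/(-19948) - 48864/(-117270) = 20448*(-1/19948) - 48864*(-1/117270) = -5112/4987 + 8144/19545 = -59299912/97470915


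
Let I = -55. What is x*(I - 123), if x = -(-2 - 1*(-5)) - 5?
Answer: 1424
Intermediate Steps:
x = -8 (x = -(-2 + 5) - 5 = -1*3 - 5 = -3 - 5 = -8)
x*(I - 123) = -8*(-55 - 123) = -8*(-178) = 1424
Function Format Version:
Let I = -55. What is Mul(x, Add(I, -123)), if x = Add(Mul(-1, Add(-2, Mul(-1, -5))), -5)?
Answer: 1424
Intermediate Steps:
x = -8 (x = Add(Mul(-1, Add(-2, 5)), -5) = Add(Mul(-1, 3), -5) = Add(-3, -5) = -8)
Mul(x, Add(I, -123)) = Mul(-8, Add(-55, -123)) = Mul(-8, -178) = 1424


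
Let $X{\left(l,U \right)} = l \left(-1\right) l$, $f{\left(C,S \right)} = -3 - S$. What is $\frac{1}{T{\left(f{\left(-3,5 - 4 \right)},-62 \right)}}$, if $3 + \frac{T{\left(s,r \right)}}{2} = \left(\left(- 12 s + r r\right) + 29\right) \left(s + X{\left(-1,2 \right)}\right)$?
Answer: $- \frac{1}{39216} \approx -2.55 \cdot 10^{-5}$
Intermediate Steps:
$X{\left(l,U \right)} = - l^{2}$ ($X{\left(l,U \right)} = - l l = - l^{2}$)
$T{\left(s,r \right)} = -6 + 2 \left(-1 + s\right) \left(29 + r^{2} - 12 s\right)$ ($T{\left(s,r \right)} = -6 + 2 \left(\left(- 12 s + r r\right) + 29\right) \left(s - \left(-1\right)^{2}\right) = -6 + 2 \left(\left(- 12 s + r^{2}\right) + 29\right) \left(s - 1\right) = -6 + 2 \left(\left(r^{2} - 12 s\right) + 29\right) \left(s - 1\right) = -6 + 2 \left(29 + r^{2} - 12 s\right) \left(-1 + s\right) = -6 + 2 \left(-1 + s\right) \left(29 + r^{2} - 12 s\right)$)
$\frac{1}{T{\left(f{\left(-3,5 - 4 \right)},-62 \right)}} = \frac{1}{-64 - 24 \left(-3 - \left(5 - 4\right)\right)^{2} - 2 \left(-62\right)^{2} + 82 \left(-3 - \left(5 - 4\right)\right) + 2 \left(-3 - \left(5 - 4\right)\right) \left(-62\right)^{2}} = \frac{1}{-64 - 24 \left(-3 - \left(5 - 4\right)\right)^{2} - 7688 + 82 \left(-3 - \left(5 - 4\right)\right) + 2 \left(-3 - \left(5 - 4\right)\right) 3844} = \frac{1}{-64 - 24 \left(-3 - 1\right)^{2} - 7688 + 82 \left(-3 - 1\right) + 2 \left(-3 - 1\right) 3844} = \frac{1}{-64 - 24 \left(-4\right)^{2} - 7688 + 82 \left(-4\right) + 2 \left(-4\right) 3844} = \frac{1}{-64 - 384 - 7688 - 328 - 30752} = \frac{1}{-39216} = - \frac{1}{39216}$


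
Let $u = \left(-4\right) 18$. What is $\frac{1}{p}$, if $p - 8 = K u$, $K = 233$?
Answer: $- \frac{1}{16768} \approx -5.9637 \cdot 10^{-5}$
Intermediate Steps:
$u = -72$
$p = -16768$ ($p = 8 + 233 \left(-72\right) = 8 - 16776 = -16768$)
$\frac{1}{p} = \frac{1}{-16768} = - \frac{1}{16768}$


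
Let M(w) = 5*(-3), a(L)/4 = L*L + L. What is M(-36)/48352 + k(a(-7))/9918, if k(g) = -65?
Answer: -1645825/239777568 ≈ -0.0068640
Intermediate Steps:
a(L) = 4*L + 4*L**2 (a(L) = 4*(L*L + L) = 4*(L**2 + L) = 4*(L + L**2) = 4*L + 4*L**2)
M(w) = -15
M(-36)/48352 + k(a(-7))/9918 = -15/48352 - 65/9918 = -1645825/239777568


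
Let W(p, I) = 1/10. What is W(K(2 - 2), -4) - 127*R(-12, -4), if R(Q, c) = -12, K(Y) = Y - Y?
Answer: 15241/10 ≈ 1524.1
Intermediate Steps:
K(Y) = 0
W(p, I) = 1/10
W(K(2 - 2), -4) - 127*R(-12, -4) = 1/10 - 127*(-12) = 1/10 + 1524 = 15241/10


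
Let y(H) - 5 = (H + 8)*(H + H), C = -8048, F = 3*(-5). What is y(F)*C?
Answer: -1730320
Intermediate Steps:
F = -15
y(H) = 5 + 2*H*(8 + H) (y(H) = 5 + (H + 8)*(H + H) = 5 + (8 + H)*(2*H) = 5 + 2*H*(8 + H))
y(F)*C = (5 + 2*(-15)² + 16*(-15))*(-8048) = (5 + 2*225 - 240)*(-8048) = (5 + 450 - 240)*(-8048) = 215*(-8048) = -1730320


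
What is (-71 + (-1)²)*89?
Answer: -6230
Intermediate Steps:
(-71 + (-1)²)*89 = (-71 + 1)*89 = -70*89 = -6230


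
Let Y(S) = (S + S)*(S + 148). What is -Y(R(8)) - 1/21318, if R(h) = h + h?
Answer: -111876865/21318 ≈ -5248.0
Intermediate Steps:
R(h) = 2*h
Y(S) = 2*S*(148 + S) (Y(S) = (2*S)*(148 + S) = 2*S*(148 + S))
-Y(R(8)) - 1/21318 = -2*2*8*(148 + 2*8) - 1/21318 = -2*16*(148 + 16) - 1*1/21318 = -2*16*164 - 1/21318 = -1*5248 - 1/21318 = -5248 - 1/21318 = -111876865/21318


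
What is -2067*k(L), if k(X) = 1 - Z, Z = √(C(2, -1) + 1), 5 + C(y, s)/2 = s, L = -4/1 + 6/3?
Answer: -2067 + 2067*I*√11 ≈ -2067.0 + 6855.5*I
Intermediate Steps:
L = -2 (L = -4*1 + 6*(⅓) = -4 + 2 = -2)
C(y, s) = -10 + 2*s
Z = I*√11 (Z = √((-10 + 2*(-1)) + 1) = √((-10 - 2) + 1) = √(-12 + 1) = √(-11) = I*√11 ≈ 3.3166*I)
k(X) = 1 - I*√11
-2067*k(L) = -2067*(1 - I*√11) = -2067 + 2067*I*√11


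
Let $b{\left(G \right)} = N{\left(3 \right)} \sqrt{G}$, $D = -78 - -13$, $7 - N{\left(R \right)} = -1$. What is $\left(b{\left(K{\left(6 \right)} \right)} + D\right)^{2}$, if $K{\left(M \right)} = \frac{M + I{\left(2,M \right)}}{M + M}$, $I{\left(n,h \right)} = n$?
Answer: $\frac{12803}{3} - \frac{1040 \sqrt{6}}{3} \approx 3418.5$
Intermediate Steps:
$N{\left(R \right)} = 8$ ($N{\left(R \right)} = 7 - -1 = 7 + 1 = 8$)
$D = -65$ ($D = -78 + 13 = -65$)
$K{\left(M \right)} = \frac{2 + M}{2 M}$ ($K{\left(M \right)} = \frac{M + 2}{M + M} = \frac{2 + M}{2 M}$)
$b{\left(G \right)} = 8 \sqrt{G}$
$\left(b{\left(K{\left(6 \right)} \right)} + D\right)^{2} = \left(8 \sqrt{\frac{2 + 6}{2 \cdot 6}} - 65\right)^{2} = \left(8 \sqrt{\frac{1}{2} \cdot \frac{1}{6} \cdot 8} - 65\right)^{2} = \left(8 \sqrt{\frac{2}{3}} - 65\right)^{2} = \left(8 \frac{\sqrt{6}}{3} - 65\right)^{2} = \left(\frac{8 \sqrt{6}}{3} - 65\right)^{2} = \left(-65 + \frac{8 \sqrt{6}}{3}\right)^{2}$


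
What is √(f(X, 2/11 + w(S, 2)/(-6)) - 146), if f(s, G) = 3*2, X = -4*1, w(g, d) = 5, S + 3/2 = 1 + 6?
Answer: 2*I*√35 ≈ 11.832*I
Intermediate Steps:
S = 11/2 (S = -3/2 + (1 + 6) = -3/2 + 7 = 11/2 ≈ 5.5000)
X = -4
f(s, G) = 6
√(f(X, 2/11 + w(S, 2)/(-6)) - 146) = √(6 - 146) = √(-140) = 2*I*√35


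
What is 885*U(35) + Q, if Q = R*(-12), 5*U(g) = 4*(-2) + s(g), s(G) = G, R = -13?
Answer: 4935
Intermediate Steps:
U(g) = -8/5 + g/5 (U(g) = (4*(-2) + g)/5 = (-8 + g)/5 = -8/5 + g/5)
Q = 156 (Q = -13*(-12) = 156)
885*U(35) + Q = 885*(-8/5 + (⅕)*35) + 156 = 885*(-8/5 + 7) + 156 = 885*(27/5) + 156 = 4779 + 156 = 4935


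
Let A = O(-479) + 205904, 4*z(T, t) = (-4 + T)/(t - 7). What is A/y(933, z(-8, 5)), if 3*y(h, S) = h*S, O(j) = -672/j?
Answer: 197257376/446907 ≈ 441.38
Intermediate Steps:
z(T, t) = (-4 + T)/(4*(-7 + t)) (z(T, t) = ((-4 + T)/(t - 7))/4 = ((-4 + T)/(-7 + t))/4 = (-4 + T)/(4*(-7 + t)))
A = 98628688/479 (A = -672/(-479) + 205904 = -672*(-1/479) + 205904 = 672/479 + 205904 = 98628688/479 ≈ 2.0591e+5)
y(h, S) = S*h/3 (y(h, S) = (h*S)/3 = (S*h)/3 = S*h/3)
A/y(933, z(-8, 5)) = 98628688/(479*(((1/3)*((-4 - 8)/(4*(-7 + 5)))*933))) = 98628688/(479*(((1/3)*((1/4)*(-12)/(-2))*933))) = 98628688/(479*(((1/3)*((1/4)*(-1/2)*(-12))*933))) = 98628688/(479*(((1/3)*(3/2)*933))) = 98628688/(479*(933/2)) = (98628688/479)*(2/933) = 197257376/446907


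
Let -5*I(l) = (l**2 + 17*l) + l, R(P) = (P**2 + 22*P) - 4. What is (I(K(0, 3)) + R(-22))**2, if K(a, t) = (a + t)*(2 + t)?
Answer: 10609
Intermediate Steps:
K(a, t) = (2 + t)*(a + t)
R(P) = -4 + P**2 + 22*P
I(l) = -18*l/5 - l**2/5 (I(l) = -((l**2 + 17*l) + l)/5 = -(l**2 + 18*l)/5 = -18*l/5 - l**2/5)
(I(K(0, 3)) + R(-22))**2 = (-(3**2 + 2*0 + 2*3 + 0*3)*(18 + (3**2 + 2*0 + 2*3 + 0*3))/5 + (-4 + (-22)**2 + 22*(-22)))**2 = (-(9 + 0 + 6 + 0)*(18 + (9 + 0 + 6 + 0))/5 + (-4 + 484 - 484))**2 = (-1/5*15*(18 + 15) - 4)**2 = (-1/5*15*33 - 4)**2 = (-99 - 4)**2 = (-103)**2 = 10609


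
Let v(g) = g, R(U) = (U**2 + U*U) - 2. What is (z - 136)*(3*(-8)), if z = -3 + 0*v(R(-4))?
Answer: 3336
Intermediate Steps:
R(U) = -2 + 2*U**2 (R(U) = (U**2 + U**2) - 2 = 2*U**2 - 2 = -2 + 2*U**2)
z = -3 (z = -3 + 0*(-2 + 2*(-4)**2) = -3 + 0*(-2 + 2*16) = -3 + 0*(-2 + 32) = -3 + 0*30 = -3 + 0 = -3)
(z - 136)*(3*(-8)) = (-3 - 136)*(3*(-8)) = -139*(-24) = 3336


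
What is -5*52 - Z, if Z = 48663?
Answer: -48923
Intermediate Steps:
-5*52 - Z = -5*52 - 1*48663 = -260 - 48663 = -48923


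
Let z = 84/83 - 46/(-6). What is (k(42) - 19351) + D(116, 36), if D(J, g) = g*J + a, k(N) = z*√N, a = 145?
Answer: -15030 + 2161*√42/249 ≈ -14974.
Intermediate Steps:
z = 2161/249 (z = 84*(1/83) - 46*(-⅙) = 84/83 + 23/3 = 2161/249 ≈ 8.6787)
k(N) = 2161*√N/249
D(J, g) = 145 + J*g (D(J, g) = g*J + 145 = J*g + 145 = 145 + J*g)
(k(42) - 19351) + D(116, 36) = (2161*√42/249 - 19351) + (145 + 116*36) = (-19351 + 2161*√42/249) + (145 + 4176) = (-19351 + 2161*√42/249) + 4321 = -15030 + 2161*√42/249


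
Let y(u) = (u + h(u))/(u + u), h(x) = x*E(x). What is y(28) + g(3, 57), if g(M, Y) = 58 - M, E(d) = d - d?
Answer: 111/2 ≈ 55.500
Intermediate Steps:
E(d) = 0
h(x) = 0 (h(x) = x*0 = 0)
y(u) = ½ (y(u) = (u + 0)/(u + u) = u/((2*u)) = u*(1/(2*u)) = ½)
y(28) + g(3, 57) = ½ + (58 - 1*3) = ½ + (58 - 3) = ½ + 55 = 111/2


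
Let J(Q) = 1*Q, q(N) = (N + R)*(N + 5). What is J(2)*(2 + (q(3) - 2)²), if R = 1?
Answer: 1804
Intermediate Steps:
q(N) = (1 + N)*(5 + N) (q(N) = (N + 1)*(N + 5) = (1 + N)*(5 + N))
J(Q) = Q
J(2)*(2 + (q(3) - 2)²) = 2*(2 + ((5 + 3² + 6*3) - 2)²) = 2*(2 + ((5 + 9 + 18) - 2)²) = 2*(2 + (32 - 2)²) = 2*(2 + 30²) = 2*(2 + 900) = 2*902 = 1804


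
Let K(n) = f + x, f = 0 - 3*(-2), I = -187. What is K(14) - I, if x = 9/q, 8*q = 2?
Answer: 229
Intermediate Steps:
q = ¼ (q = (⅛)*2 = ¼ ≈ 0.25000)
x = 36 (x = 9/(¼) = 9*4 = 36)
f = 6 (f = 0 + 6 = 6)
K(n) = 42 (K(n) = 6 + 36 = 42)
K(14) - I = 42 - 1*(-187) = 42 + 187 = 229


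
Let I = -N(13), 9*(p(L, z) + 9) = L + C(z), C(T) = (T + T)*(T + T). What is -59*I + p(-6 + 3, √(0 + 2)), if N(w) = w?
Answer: 6827/9 ≈ 758.56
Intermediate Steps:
C(T) = 4*T² (C(T) = (2*T)*(2*T) = 4*T²)
p(L, z) = -9 + L/9 + 4*z²/9 (p(L, z) = -9 + (L + 4*z²)/9 = -9 + (L/9 + 4*z²/9) = -9 + L/9 + 4*z²/9)
I = -13 (I = -1*13 = -13)
-59*I + p(-6 + 3, √(0 + 2)) = -59*(-13) + (-9 + (-6 + 3)/9 + 4*(√(0 + 2))²/9) = 767 + (-9 + (⅑)*(-3) + 4*(√2)²/9) = 767 + (-9 - ⅓ + (4/9)*2) = 767 + (-9 - ⅓ + 8/9) = 767 - 76/9 = 6827/9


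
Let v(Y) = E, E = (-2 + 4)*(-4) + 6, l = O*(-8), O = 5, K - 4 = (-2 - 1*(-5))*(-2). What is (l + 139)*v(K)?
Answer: -198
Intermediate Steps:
K = -2 (K = 4 + (-2 - 1*(-5))*(-2) = 4 + (-2 + 5)*(-2) = 4 + 3*(-2) = 4 - 6 = -2)
l = -40 (l = 5*(-8) = -40)
E = -2 (E = 2*(-4) + 6 = -8 + 6 = -2)
v(Y) = -2
(l + 139)*v(K) = (-40 + 139)*(-2) = 99*(-2) = -198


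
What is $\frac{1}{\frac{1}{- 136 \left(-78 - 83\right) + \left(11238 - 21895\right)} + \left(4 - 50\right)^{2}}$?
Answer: $\frac{11239}{23781725} \approx 0.00047259$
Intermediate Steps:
$\frac{1}{\frac{1}{- 136 \left(-78 - 83\right) + \left(11238 - 21895\right)} + \left(4 - 50\right)^{2}} = \frac{1}{\frac{1}{\left(-136\right) \left(-161\right) + \left(11238 - 21895\right)} + \left(-46\right)^{2}} = \frac{1}{\frac{1}{21896 - 10657} + 2116} = \frac{1}{\frac{1}{11239} + 2116} = \frac{1}{\frac{23781725}{11239}} = \frac{11239}{23781725}$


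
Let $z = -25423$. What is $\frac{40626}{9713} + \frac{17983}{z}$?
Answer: $\frac{858165919}{246933599} \approx 3.4753$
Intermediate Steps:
$\frac{40626}{9713} + \frac{17983}{z} = \frac{40626}{9713} + \frac{17983}{-25423} = 40626 \cdot \frac{1}{9713} + 17983 \left(- \frac{1}{25423}\right) = \frac{40626}{9713} - \frac{17983}{25423} = \frac{858165919}{246933599}$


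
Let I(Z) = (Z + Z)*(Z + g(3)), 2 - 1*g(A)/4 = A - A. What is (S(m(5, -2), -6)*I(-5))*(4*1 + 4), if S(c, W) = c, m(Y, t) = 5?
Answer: -1200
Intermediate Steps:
g(A) = 8 (g(A) = 8 - 4*(A - A) = 8 - 4*0 = 8 + 0 = 8)
I(Z) = 2*Z*(8 + Z) (I(Z) = (Z + Z)*(Z + 8) = (2*Z)*(8 + Z) = 2*Z*(8 + Z))
(S(m(5, -2), -6)*I(-5))*(4*1 + 4) = (5*(2*(-5)*(8 - 5)))*(4*1 + 4) = (5*(2*(-5)*3))*(4 + 4) = (5*(-30))*8 = -150*8 = -1200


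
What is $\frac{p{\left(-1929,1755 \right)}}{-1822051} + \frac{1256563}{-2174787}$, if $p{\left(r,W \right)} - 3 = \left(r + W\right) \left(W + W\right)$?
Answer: $- \frac{961298982694}{3962572828137} \approx -0.24259$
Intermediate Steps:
$p{\left(r,W \right)} = 3 + 2 W \left(W + r\right)$ ($p{\left(r,W \right)} = 3 + \left(r + W\right) \left(W + W\right) = 3 + \left(W + r\right) 2 W = 3 + 2 W \left(W + r\right)$)
$\frac{p{\left(-1929,1755 \right)}}{-1822051} + \frac{1256563}{-2174787} = \frac{3 + 2 \cdot 1755^{2} + 2 \cdot 1755 \left(-1929\right)}{-1822051} + \frac{1256563}{-2174787} = \left(3 + 2 \cdot 3080025 - 6770790\right) \left(- \frac{1}{1822051}\right) + 1256563 \left(- \frac{1}{2174787}\right) = \left(3 + 6160050 - 6770790\right) \left(- \frac{1}{1822051}\right) - \frac{1256563}{2174787} = \left(-610737\right) \left(- \frac{1}{1822051}\right) - \frac{1256563}{2174787} = \frac{610737}{1822051} - \frac{1256563}{2174787} = - \frac{961298982694}{3962572828137}$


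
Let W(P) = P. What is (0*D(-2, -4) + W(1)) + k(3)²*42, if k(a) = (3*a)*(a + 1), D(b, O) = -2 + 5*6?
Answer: 54433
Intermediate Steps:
D(b, O) = 28 (D(b, O) = -2 + 30 = 28)
k(a) = 3*a*(1 + a) (k(a) = (3*a)*(1 + a) = 3*a*(1 + a))
(0*D(-2, -4) + W(1)) + k(3)²*42 = (0*28 + 1) + (3*3*(1 + 3))²*42 = (0 + 1) + (3*3*4)²*42 = 1 + 36²*42 = 1 + 1296*42 = 1 + 54432 = 54433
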